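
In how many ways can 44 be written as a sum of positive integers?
75175

p(n) counts ways to write n as a sum of positive integers (order ignored).
Euler's pentagonal recurrence: p(k) = p(k-1) + p(k-2) - p(k-5) - p(k-7) + p(k-12) + p(k-15) - ... (offsets j(3j∓1)/2, signs ++--, p(0)=1, p(<0)=0).
DP table for k = 0..43: p(0)=1, p(1)=1, p(2)=2, p(3)=3, p(4)=5, p(5)=7, p(6)=11, p(7)=15, p(8)=22, p(9)=30, p(10)=42, p(11)=56, p(12)=77, p(13)=101, p(14)=135, p(15)=176, p(16)=231, p(17)=297, p(18)=385, p(19)=490, p(20)=627, p(21)=792, p(22)=1002, p(23)=1255, p(24)=1575, p(25)=1958, p(26)=2436, p(27)=3010, p(28)=3718, p(29)=4565, p(30)=5604, p(31)=6842, p(32)=8349, p(33)=10143, p(34)=12310, p(35)=14883, p(36)=17977, p(37)=21637, p(38)=26015, p(39)=31185, p(40)=37338, p(41)=44583, p(42)=53174, p(43)=63261.
Final step: p(44) = p(43) + p(42) - p(39) - p(37) + p(32) + p(29) - p(22) - p(18) + p(9) + p(4)
= 63261 + 53174 - 31185 - 21637 + 8349 + 4565 - 1002 - 385 + 30 + 5
= 75175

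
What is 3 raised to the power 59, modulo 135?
27

Repeated squaring. Binary of 59 = 111011.
3^1 ≡ 3 (mod 135); 3^2 ≡ 9 (mod 135); 3^4 ≡ 81 (mod 135); 3^8 ≡ 81 (mod 135); 3^16 ≡ 81 (mod 135); 3^32 ≡ 81 (mod 135)
3^59 = 3^1 × 3^2 × 3^8 × 3^16 × 3^32 ≡ 27 (mod 135)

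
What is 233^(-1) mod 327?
80

gcd(233, 327) = 1, so the inverse exists.
Extended Euclidean algorithm on (327, 233):
327 = 1 × 233 + 94  ⟹  94 = (1)·327 + (-1)·233
233 = 2 × 94 + 45  ⟹  45 = (-2)·327 + (3)·233
94 = 2 × 45 + 4  ⟹  4 = (5)·327 + (-7)·233
45 = 11 × 4 + 1  ⟹  1 = (-57)·327 + (80)·233
So (80)·233 ≡ 1 (mod 327), i.e. 233^(-1) ≡ 80 (mod 327).
Check: 233 × 80 = 18640 ≡ 1 (mod 327)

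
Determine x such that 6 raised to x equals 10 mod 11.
5

Baby-step giant-step with step n = ⌈√11⌉ = 4.
Baby steps 6^j mod 11 (j:value) for j=0..3: 0:1, 1:6, 2:3, 3:7.
Giant-step multiplier: 6^(-4) ≡ 6^(10-4) = 6^6 ≡ 5 (mod 11).
Giant steps γ_i = 10·5^i mod 11: γ_0=10, γ_1=6 (in table at j=1).
x = i·n + j = 1·4 + 1 = 5.
Check: 6^5 ≡ 10 (mod 11).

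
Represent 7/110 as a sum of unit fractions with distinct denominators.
1/16 + 1/880

Greedy algorithm:
7/110: ceiling(110/7) = 16, use 1/16
1/880: ceiling(880/1) = 880, use 1/880
Result: 7/110 = 1/16 + 1/880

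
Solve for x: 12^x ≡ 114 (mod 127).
121

Baby-step giant-step with step n = ⌈√127⌉ = 12.
Baby steps 12^j mod 127 (j:value) for j=0..11: 0:1, 1:12, 2:17, 3:77, 4:35, 5:39, 6:87, 7:28, 8:82, 9:95, 10:124, 11:91.
Giant-step multiplier: 12^(-12) ≡ 12^(126-12) = 12^114 ≡ 122 (mod 127).
Giant steps γ_i = 114·122^i mod 127: γ_0=114, γ_1=65, γ_2=56, γ_3=101, γ_4=3, γ_5=112, γ_6=75, γ_7=6, γ_8=97, γ_9=23, γ_10=12 (in table at j=1).
x = i·n + j = 10·12 + 1 = 121.
Check: 12^121 ≡ 114 (mod 127).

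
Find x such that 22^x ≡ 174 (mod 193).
25

Baby-step giant-step with step n = ⌈√193⌉ = 14.
Baby steps 22^j mod 193 (j:value) for j=0..13: 0:1, 1:22, 2:98, 3:33, 4:147, 5:146, 6:124, 7:26, 8:186, 9:39, 10:86, 11:155, 12:129, 13:136.
Giant-step multiplier: 22^(-14) ≡ 22^(192-14) = 22^178 ≡ 2 (mod 193).
Giant steps γ_i = 174·2^i mod 193: γ_0=174, γ_1=155 (in table at j=11).
x = i·n + j = 1·14 + 11 = 25.
Check: 22^25 ≡ 174 (mod 193).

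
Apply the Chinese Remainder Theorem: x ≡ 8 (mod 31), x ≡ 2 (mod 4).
70

Using Chinese Remainder Theorem:
M = 31 × 4 = 124
M1 = 4, M2 = 31
y1 = 4^(-1) mod 31 = 8
y2 = 31^(-1) mod 4 = 3
x = (8×4×8 + 2×31×3) mod 124 = 70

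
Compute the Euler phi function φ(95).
72

95 = 5 × 19
φ(n) = n × ∏(1 - 1/p) for each prime p dividing n
φ(95) = 95 × (1 - 1/5) × (1 - 1/19) = 72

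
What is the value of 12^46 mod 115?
29

Repeated squaring. Binary of 46 = 101110.
12^1 ≡ 12 (mod 115); 12^2 ≡ 29 (mod 115); 12^4 ≡ 36 (mod 115); 12^8 ≡ 31 (mod 115); 12^16 ≡ 41 (mod 115); 12^32 ≡ 71 (mod 115)
12^46 = 12^2 × 12^4 × 12^8 × 12^32 ≡ 29 (mod 115)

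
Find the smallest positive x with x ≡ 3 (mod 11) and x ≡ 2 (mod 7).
58

Using Chinese Remainder Theorem:
M = 11 × 7 = 77
M1 = 7, M2 = 11
y1 = 7^(-1) mod 11 = 8
y2 = 11^(-1) mod 7 = 2
x = (3×7×8 + 2×11×2) mod 77 = 58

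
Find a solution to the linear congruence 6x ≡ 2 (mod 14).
x ≡ 5 (mod 7)

gcd(6, 14) = 2, which divides 2, so solutions exist.
Divide through by 2: 3x ≡ 1 (mod 7).
Find 3^(-1) mod 7 by the extended Euclidean algorithm:
7 = 2 × 3 + 1  ⟹  1 = (1)·7 + (-2)·3
So (-2)·3 ≡ 1 (mod 7), i.e. 3^(-1) ≡ -2 ≡ 5 (mod 7).
x ≡ 5 × 1 = 5 ≡ 5 (mod 7).
Check: 6 × 5 = 30 ≡ 2 (mod 14).
x ≡ 5 (mod 7), giving 2 solutions mod 14.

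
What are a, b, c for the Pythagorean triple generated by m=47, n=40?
(609, 3760, 3809)

Euclid's formula: a = m² - n², b = 2mn, c = m² + n²
m = 47, n = 40
a = 47² - 40² = 2209 - 1600 = 609
b = 2 × 47 × 40 = 3760
c = 47² + 40² = 2209 + 1600 = 3809
Verification: 609² + 3760² = 370881 + 14137600 = 14508481 = 3809² ✓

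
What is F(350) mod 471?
176

Matrix identity: Q^n = [[F_(n+1), F_n], [F_n, F_(n-1)]] with Q = [[1,1],[1,0]].
n = 350 = 101011110₂. Square-and-multiply, entries mod 471:
Q^1 = [[1,1],[1,0]]
Q^2 = (Q^1)² = [[2,1],[1,1]]
Q^5 = (Q^2)²·Q = [[8,5],[5,3]]
Q^10 = (Q^5)² = [[89,55],[55,34]]
Q^21 = (Q^10)²·Q = [[284,113],[113,171]]
Q^43 = (Q^21)²·Q = [[243,167],[167,76]]
Q^87 = (Q^43)²·Q = [[324,274],[274,50]]
Q^175 = (Q^87)²·Q = [[399,130],[130,269]]
Q^350 = (Q^175)² = [[418,176],[176,242]]
F_350 mod 471 = Q^350[0][1] = 176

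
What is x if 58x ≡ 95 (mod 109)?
x ≡ 105 (mod 109)

gcd(58, 109) = 1, which divides 95, so solutions exist.
Find 58^(-1) mod 109 by the extended Euclidean algorithm:
109 = 1 × 58 + 51  ⟹  51 = (1)·109 + (-1)·58
58 = 1 × 51 + 7  ⟹  7 = (-1)·109 + (2)·58
51 = 7 × 7 + 2  ⟹  2 = (8)·109 + (-15)·58
7 = 3 × 2 + 1  ⟹  1 = (-25)·109 + (47)·58
So (47)·58 ≡ 1 (mod 109), i.e. 58^(-1) ≡ 47 (mod 109).
x ≡ 47 × 95 = 4465 ≡ 105 (mod 109).
Check: 58 × 105 = 6090 ≡ 95 (mod 109).
Unique solution: x ≡ 105 (mod 109)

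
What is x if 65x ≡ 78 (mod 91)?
x ≡ 4 (mod 7)

gcd(65, 91) = 13, which divides 78, so solutions exist.
Divide through by 13: 5x ≡ 6 (mod 7).
Find 5^(-1) mod 7 by the extended Euclidean algorithm:
7 = 1 × 5 + 2  ⟹  2 = (1)·7 + (-1)·5
5 = 2 × 2 + 1  ⟹  1 = (-2)·7 + (3)·5
So (3)·5 ≡ 1 (mod 7), i.e. 5^(-1) ≡ 3 (mod 7).
x ≡ 3 × 6 = 18 ≡ 4 (mod 7).
Check: 65 × 4 = 260 ≡ 78 (mod 91).
x ≡ 4 (mod 7), giving 13 solutions mod 91.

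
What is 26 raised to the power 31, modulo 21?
5

Repeated squaring. Binary of 31 = 11111.
26^1 ≡ 5 (mod 21); 26^2 ≡ 4 (mod 21); 26^4 ≡ 16 (mod 21); 26^8 ≡ 4 (mod 21); 26^16 ≡ 16 (mod 21)
26^31 = 26^1 × 26^2 × 26^4 × 26^8 × 26^16 ≡ 5 (mod 21)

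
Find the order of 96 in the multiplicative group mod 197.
98

197 is prime, so ord(96) divides φ(197) = 196.
Divisors of 196: 1, 2, 4, 7, 14, 28, 49, 98, 196.
Repeated squaring: 96^1 ≡ 96, 96^2 ≡ 154, 96^4 ≡ 76, 96^8 ≡ 63, 96^16 ≡ 29, 96^32 ≡ 53, 96^64 ≡ 51, 96^128 ≡ 40 (mod 197).
Test 96^d mod 197 for each divisor d in increasing order:
96^1 ≡ 96
96^2 ≡ 154
96^4 ≡ 76
96^7 = 96^4·96^2·96^1 ≡ 93
96^14 = 96^8·96^4·96^2 ≡ 178
96^28 = 96^16·96^8·96^4 ≡ 164
96^49 = 96^32·96^16·96^1 ≡ 196
96^98 = 96^64·96^32·96^2 ≡ 1  ← first divisor giving 1
The order is 98.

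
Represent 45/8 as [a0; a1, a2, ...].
[5; 1, 1, 1, 2]

Euclidean algorithm steps:
45 = 5 × 8 + 5
8 = 1 × 5 + 3
5 = 1 × 3 + 2
3 = 1 × 2 + 1
2 = 2 × 1 + 0
Continued fraction: [5; 1, 1, 1, 2]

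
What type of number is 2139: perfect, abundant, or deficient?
deficient

Proper divisors of 2139: sum = 1 + 3 + 23 + 31 + 69 + 93 + 713 = 933
Since 933 < 2139, 2139 is deficient.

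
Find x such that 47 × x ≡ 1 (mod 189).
185

gcd(47, 189) = 1, so the inverse exists.
Extended Euclidean algorithm on (189, 47):
189 = 4 × 47 + 1  ⟹  1 = (1)·189 + (-4)·47
So (-4)·47 ≡ 1 (mod 189), i.e. 47^(-1) ≡ -4 ≡ 185 (mod 189).
Check: 47 × 185 = 8695 ≡ 1 (mod 189)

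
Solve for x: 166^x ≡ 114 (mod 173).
45

Baby-step giant-step with step n = ⌈√173⌉ = 14.
Baby steps 166^j mod 173 (j:value) for j=0..13: 0:1, 1:166, 2:49, 3:3, 4:152, 5:147, 6:9, 7:110, 8:95, 9:27, 10:157, 11:112, 12:81, 13:125.
Giant-step multiplier: 166^(-14) ≡ 166^(172-14) = 166^158 ≡ 121 (mod 173).
Giant steps γ_i = 114·121^i mod 173: γ_0=114, γ_1=127, γ_2=143, γ_3=3 (in table at j=3).
x = i·n + j = 3·14 + 3 = 45.
Check: 166^45 ≡ 114 (mod 173).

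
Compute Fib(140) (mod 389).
157

Matrix identity: Q^n = [[F_(n+1), F_n], [F_n, F_(n-1)]] with Q = [[1,1],[1,0]].
n = 140 = 10001100₂. Square-and-multiply, entries mod 389:
Q^1 = [[1,1],[1,0]]
Q^2 = (Q^1)² = [[2,1],[1,1]]
Q^4 = (Q^2)² = [[5,3],[3,2]]
Q^8 = (Q^4)² = [[34,21],[21,13]]
Q^17 = (Q^8)²·Q = [[250,41],[41,209]]
Q^35 = (Q^17)²·Q = [[143,385],[385,147]]
Q^70 = (Q^35)² = [[237,7],[7,230]]
Q^140 = (Q^70)² = [[202,157],[157,45]]
F_140 mod 389 = Q^140[0][1] = 157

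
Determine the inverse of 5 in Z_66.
53

gcd(5, 66) = 1, so the inverse exists.
Extended Euclidean algorithm on (66, 5):
66 = 13 × 5 + 1  ⟹  1 = (1)·66 + (-13)·5
So (-13)·5 ≡ 1 (mod 66), i.e. 5^(-1) ≡ -13 ≡ 53 (mod 66).
Check: 5 × 53 = 265 ≡ 1 (mod 66)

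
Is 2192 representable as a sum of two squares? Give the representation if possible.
16² + 44² (a=16, b=44)

Factorization: 2192 = 2^4 × 137
By Fermat: n is sum of two squares iff every prime p ≡ 3 (mod 4) appears to even power.
All primes ≡ 3 (mod 4) appear to even power.
Search a = 0, 1, 2, … for 2192 - a² a perfect square: first hit at a = 16: 2192 - 256 = 1936 = 44².
2192 = 16² + 44² = 256 + 1936 ✓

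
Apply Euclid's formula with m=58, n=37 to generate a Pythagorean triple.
(1995, 4292, 4733)

Euclid's formula: a = m² - n², b = 2mn, c = m² + n²
m = 58, n = 37
a = 58² - 37² = 3364 - 1369 = 1995
b = 2 × 58 × 37 = 4292
c = 58² + 37² = 3364 + 1369 = 4733
Verification: 1995² + 4292² = 3980025 + 18421264 = 22401289 = 4733² ✓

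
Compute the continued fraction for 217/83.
[2; 1, 1, 1, 1, 2, 6]

Euclidean algorithm steps:
217 = 2 × 83 + 51
83 = 1 × 51 + 32
51 = 1 × 32 + 19
32 = 1 × 19 + 13
19 = 1 × 13 + 6
13 = 2 × 6 + 1
6 = 6 × 1 + 0
Continued fraction: [2; 1, 1, 1, 1, 2, 6]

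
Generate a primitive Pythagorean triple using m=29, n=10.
(741, 580, 941)

Euclid's formula: a = m² - n², b = 2mn, c = m² + n²
m = 29, n = 10
a = 29² - 10² = 841 - 100 = 741
b = 2 × 29 × 10 = 580
c = 29² + 10² = 841 + 100 = 941
Verification: 741² + 580² = 549081 + 336400 = 885481 = 941² ✓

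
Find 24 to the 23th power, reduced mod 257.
131

Repeated squaring. Binary of 23 = 10111.
24^1 ≡ 24 (mod 257); 24^2 ≡ 62 (mod 257); 24^4 ≡ 246 (mod 257); 24^8 ≡ 121 (mod 257); 24^16 ≡ 249 (mod 257)
24^23 = 24^1 × 24^2 × 24^4 × 24^16 ≡ 131 (mod 257)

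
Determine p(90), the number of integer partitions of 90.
56634173

p(n) counts ways to write n as a sum of positive integers (order ignored).
Euler's pentagonal recurrence: p(k) = p(k-1) + p(k-2) - p(k-5) - p(k-7) + p(k-12) + p(k-15) - ... (offsets j(3j∓1)/2, signs ++--, p(0)=1, p(<0)=0).
DP table for k = 0..89: p(0)=1, p(1)=1, p(2)=2, p(3)=3, p(4)=5, p(5)=7, p(6)=11, p(7)=15, p(8)=22, p(9)=30, p(10)=42, p(11)=56, p(12)=77, p(13)=101, p(14)=135, p(15)=176, p(16)=231, p(17)=297, p(18)=385, p(19)=490, p(20)=627, p(21)=792, p(22)=1002, p(23)=1255, p(24)=1575, p(25)=1958, p(26)=2436, p(27)=3010, p(28)=3718, p(29)=4565, p(30)=5604, p(31)=6842, p(32)=8349, p(33)=10143, p(34)=12310, p(35)=14883, p(36)=17977, p(37)=21637, p(38)=26015, p(39)=31185, p(40)=37338, p(41)=44583, p(42)=53174, p(43)=63261, p(44)=75175, p(45)=89134, p(46)=105558, p(47)=124754, p(48)=147273, p(49)=173525, p(50)=204226, p(51)=239943, p(52)=281589, p(53)=329931, p(54)=386155, p(55)=451276, p(56)=526823, p(57)=614154, p(58)=715220, p(59)=831820, p(60)=966467, p(61)=1121505, p(62)=1300156, p(63)=1505499, p(64)=1741630, p(65)=2012558, p(66)=2323520, p(67)=2679689, p(68)=3087735, p(69)=3554345, p(70)=4087968, p(71)=4697205, p(72)=5392783, p(73)=6185689, p(74)=7089500, p(75)=8118264, p(76)=9289091, p(77)=10619863, p(78)=12132164, p(79)=13848650, p(80)=15796476, p(81)=18004327, p(82)=20506255, p(83)=23338469, p(84)=26543660, p(85)=30167357, p(86)=34262962, p(87)=38887673, p(88)=44108109, p(89)=49995925.
Final step: p(90) = p(89) + p(88) - p(85) - p(83) + p(78) + p(75) - p(68) - p(64) + p(55) + p(50) - p(39) - p(33) + p(20) + p(13)
= 49995925 + 44108109 - 30167357 - 23338469 + 12132164 + 8118264 - 3087735 - 1741630 + 451276 + 204226 - 31185 - 10143 + 627 + 101
= 56634173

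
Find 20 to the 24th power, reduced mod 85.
50

Repeated squaring. Binary of 24 = 11000.
20^1 ≡ 20 (mod 85); 20^2 ≡ 60 (mod 85); 20^4 ≡ 30 (mod 85); 20^8 ≡ 50 (mod 85); 20^16 ≡ 35 (mod 85)
20^24 = 20^8 × 20^16 ≡ 50 (mod 85)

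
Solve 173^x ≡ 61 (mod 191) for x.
51

Baby-step giant-step with step n = ⌈√191⌉ = 14.
Baby steps 173^j mod 191 (j:value) for j=0..13: 0:1, 1:173, 2:133, 3:89, 4:117, 5:186, 6:90, 7:99, 8:128, 9:179, 10:25, 11:123, 12:78, 13:124.
Giant-step multiplier: 173^(-14) ≡ 173^(190-14) = 173^176 ≡ 156 (mod 191).
Giant steps γ_i = 61·156^i mod 191: γ_0=61, γ_1=157, γ_2=44, γ_3=179 (in table at j=9).
x = i·n + j = 3·14 + 9 = 51.
Check: 173^51 ≡ 61 (mod 191).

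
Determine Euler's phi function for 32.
16

32 = 2^5
φ(n) = n × ∏(1 - 1/p) for each prime p dividing n
φ(32) = 32 × (1 - 1/2) = 16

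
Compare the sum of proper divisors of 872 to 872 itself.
deficient

Proper divisors of 872: sum = 1 + 2 + 4 + 8 + 109 + 218 + 436 = 778
Since 778 < 872, 872 is deficient.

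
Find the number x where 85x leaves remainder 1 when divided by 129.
85

gcd(85, 129) = 1, so the inverse exists.
Extended Euclidean algorithm on (129, 85):
129 = 1 × 85 + 44  ⟹  44 = (1)·129 + (-1)·85
85 = 1 × 44 + 41  ⟹  41 = (-1)·129 + (2)·85
44 = 1 × 41 + 3  ⟹  3 = (2)·129 + (-3)·85
41 = 13 × 3 + 2  ⟹  2 = (-27)·129 + (41)·85
3 = 1 × 2 + 1  ⟹  1 = (29)·129 + (-44)·85
So (-44)·85 ≡ 1 (mod 129), i.e. 85^(-1) ≡ -44 ≡ 85 (mod 129).
Check: 85 × 85 = 7225 ≡ 1 (mod 129)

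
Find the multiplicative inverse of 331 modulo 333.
166

gcd(331, 333) = 1, so the inverse exists.
Extended Euclidean algorithm on (333, 331):
333 = 1 × 331 + 2  ⟹  2 = (1)·333 + (-1)·331
331 = 165 × 2 + 1  ⟹  1 = (-165)·333 + (166)·331
So (166)·331 ≡ 1 (mod 333), i.e. 331^(-1) ≡ 166 (mod 333).
Check: 331 × 166 = 54946 ≡ 1 (mod 333)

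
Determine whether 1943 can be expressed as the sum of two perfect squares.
Not possible

Factorization: 1943 = 29 × 67
By Fermat: n is sum of two squares iff every prime p ≡ 3 (mod 4) appears to even power.
Prime(s) ≡ 3 (mod 4) with odd exponent: [(67, 1)]
Therefore 1943 cannot be expressed as a² + b².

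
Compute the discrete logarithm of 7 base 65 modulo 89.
69

Baby-step giant-step with step n = ⌈√89⌉ = 10.
Baby steps 65^j mod 89 (j:value) for j=0..9: 0:1, 1:65, 2:42, 3:60, 4:73, 5:28, 6:40, 7:19, 8:78, 9:86.
Giant-step multiplier: 65^(-10) ≡ 65^(88-10) = 65^78 ≡ 68 (mod 89).
Giant steps γ_i = 7·68^i mod 89: γ_0=7, γ_1=31, γ_2=61, γ_3=54, γ_4=23, γ_5=51, γ_6=86 (in table at j=9).
x = i·n + j = 6·10 + 9 = 69.
Check: 65^69 ≡ 7 (mod 89).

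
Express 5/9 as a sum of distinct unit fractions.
1/2 + 1/18

Greedy algorithm:
5/9: ceiling(9/5) = 2, use 1/2
1/18: ceiling(18/1) = 18, use 1/18
Result: 5/9 = 1/2 + 1/18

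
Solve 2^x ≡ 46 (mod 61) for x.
58

Baby-step giant-step with step n = ⌈√61⌉ = 8.
Baby steps 2^j mod 61 (j:value) for j=0..7: 0:1, 1:2, 2:4, 3:8, 4:16, 5:32, 6:3, 7:6.
Giant-step multiplier: 2^(-8) ≡ 2^(60-8) = 2^52 ≡ 56 (mod 61).
Giant steps γ_i = 46·56^i mod 61: γ_0=46, γ_1=14, γ_2=52, γ_3=45, γ_4=19, γ_5=27, γ_6=48, γ_7=4 (in table at j=2).
x = i·n + j = 7·8 + 2 = 58.
Check: 2^58 ≡ 46 (mod 61).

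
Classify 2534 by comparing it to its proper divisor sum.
deficient

Proper divisors of 2534: sum = 1 + 2 + 7 + 14 + 181 + 362 + 1267 = 1834
Since 1834 < 2534, 2534 is deficient.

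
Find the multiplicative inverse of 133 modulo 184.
101

gcd(133, 184) = 1, so the inverse exists.
Extended Euclidean algorithm on (184, 133):
184 = 1 × 133 + 51  ⟹  51 = (1)·184 + (-1)·133
133 = 2 × 51 + 31  ⟹  31 = (-2)·184 + (3)·133
51 = 1 × 31 + 20  ⟹  20 = (3)·184 + (-4)·133
31 = 1 × 20 + 11  ⟹  11 = (-5)·184 + (7)·133
20 = 1 × 11 + 9  ⟹  9 = (8)·184 + (-11)·133
11 = 1 × 9 + 2  ⟹  2 = (-13)·184 + (18)·133
9 = 4 × 2 + 1  ⟹  1 = (60)·184 + (-83)·133
So (-83)·133 ≡ 1 (mod 184), i.e. 133^(-1) ≡ -83 ≡ 101 (mod 184).
Check: 133 × 101 = 13433 ≡ 1 (mod 184)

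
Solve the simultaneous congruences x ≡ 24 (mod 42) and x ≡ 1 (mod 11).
276

Using Chinese Remainder Theorem:
M = 42 × 11 = 462
M1 = 11, M2 = 42
y1 = 11^(-1) mod 42 = 23
y2 = 42^(-1) mod 11 = 5
x = (24×11×23 + 1×42×5) mod 462 = 276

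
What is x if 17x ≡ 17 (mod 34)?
x ≡ 1 (mod 2)

gcd(17, 34) = 17, which divides 17, so solutions exist.
Divide through by 17: x ≡ 1 (mod 2).
The coefficient of x is now 1, so x ≡ 1 (mod 2).
Check: 17 × 1 = 17 ≡ 17 (mod 34).
x ≡ 1 (mod 2), giving 17 solutions mod 34.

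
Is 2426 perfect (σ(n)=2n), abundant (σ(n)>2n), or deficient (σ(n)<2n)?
deficient

Proper divisors of 2426: sum = 1 + 2 + 1213 = 1216
Since 1216 < 2426, 2426 is deficient.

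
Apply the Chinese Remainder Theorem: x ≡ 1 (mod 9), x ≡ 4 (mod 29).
91

Using Chinese Remainder Theorem:
M = 9 × 29 = 261
M1 = 29, M2 = 9
y1 = 29^(-1) mod 9 = 5
y2 = 9^(-1) mod 29 = 13
x = (1×29×5 + 4×9×13) mod 261 = 91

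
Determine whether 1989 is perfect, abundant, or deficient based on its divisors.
deficient

Proper divisors of 1989: sum = 1 + 3 + 9 + 13 + 17 + 39 + 51 + 117 + 153 + 221 + 663 = 1287
Since 1287 < 1989, 1989 is deficient.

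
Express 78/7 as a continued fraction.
[11; 7]

Euclidean algorithm steps:
78 = 11 × 7 + 1
7 = 7 × 1 + 0
Continued fraction: [11; 7]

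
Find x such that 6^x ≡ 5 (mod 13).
9

Baby-step giant-step with step n = ⌈√13⌉ = 4.
Baby steps 6^j mod 13 (j:value) for j=0..3: 0:1, 1:6, 2:10, 3:8.
Giant-step multiplier: 6^(-4) ≡ 6^(12-4) = 6^8 ≡ 3 (mod 13).
Giant steps γ_i = 5·3^i mod 13: γ_0=5, γ_1=2, γ_2=6 (in table at j=1).
x = i·n + j = 2·4 + 1 = 9.
Check: 6^9 ≡ 5 (mod 13).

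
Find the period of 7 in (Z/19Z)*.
3

19 is prime, so ord(7) divides φ(19) = 18.
Divisors of 18: 1, 2, 3, 6, 9, 18.
Repeated squaring: 7^1 ≡ 7, 7^2 ≡ 11, 7^4 ≡ 7, 7^8 ≡ 11, 7^16 ≡ 7 (mod 19).
Test 7^d mod 19 for each divisor d in increasing order:
7^1 ≡ 7
7^2 ≡ 11
7^3 = 7^2·7^1 ≡ 1  ← first divisor giving 1
The order is 3.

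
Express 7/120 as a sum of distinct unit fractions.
1/18 + 1/360

Greedy algorithm:
7/120: ceiling(120/7) = 18, use 1/18
1/360: ceiling(360/1) = 360, use 1/360
Result: 7/120 = 1/18 + 1/360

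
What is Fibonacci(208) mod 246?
21

Matrix identity: Q^n = [[F_(n+1), F_n], [F_n, F_(n-1)]] with Q = [[1,1],[1,0]].
n = 208 = 11010000₂. Square-and-multiply, entries mod 246:
Q^1 = [[1,1],[1,0]]
Q^3 = (Q^1)²·Q = [[3,2],[2,1]]
Q^6 = (Q^3)² = [[13,8],[8,5]]
Q^13 = (Q^6)²·Q = [[131,233],[233,144]]
Q^26 = (Q^13)² = [[110,115],[115,241]]
Q^52 = (Q^26)² = [[233,21],[21,212]]
Q^104 = (Q^52)² = [[118,243],[243,121]]
Q^208 = (Q^104)² = [[157,21],[21,136]]
F_208 mod 246 = Q^208[0][1] = 21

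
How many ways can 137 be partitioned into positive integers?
11097645016

p(n) counts ways to write n as a sum of positive integers (order ignored).
Euler's pentagonal recurrence: p(k) = p(k-1) + p(k-2) - p(k-5) - p(k-7) + p(k-12) + p(k-15) - ... (offsets j(3j∓1)/2, signs ++--, p(0)=1, p(<0)=0).
DP table for k = 0..136: p(0)=1, p(1)=1, p(2)=2, p(3)=3, p(4)=5, p(5)=7, p(6)=11, p(7)=15, p(8)=22, p(9)=30, p(10)=42, p(11)=56, p(12)=77, p(13)=101, p(14)=135, p(15)=176, p(16)=231, p(17)=297, p(18)=385, p(19)=490, p(20)=627, p(21)=792, p(22)=1002, p(23)=1255, p(24)=1575, p(25)=1958, p(26)=2436, p(27)=3010, p(28)=3718, p(29)=4565, p(30)=5604, p(31)=6842, p(32)=8349, p(33)=10143, p(34)=12310, p(35)=14883, p(36)=17977, p(37)=21637, p(38)=26015, p(39)=31185, p(40)=37338, p(41)=44583, p(42)=53174, p(43)=63261, p(44)=75175, p(45)=89134, p(46)=105558, p(47)=124754, p(48)=147273, p(49)=173525, p(50)=204226, p(51)=239943, p(52)=281589, p(53)=329931, p(54)=386155, p(55)=451276, p(56)=526823, p(57)=614154, p(58)=715220, p(59)=831820, p(60)=966467, p(61)=1121505, p(62)=1300156, p(63)=1505499, p(64)=1741630, p(65)=2012558, p(66)=2323520, p(67)=2679689, p(68)=3087735, p(69)=3554345, p(70)=4087968, p(71)=4697205, p(72)=5392783, p(73)=6185689, p(74)=7089500, p(75)=8118264, p(76)=9289091, p(77)=10619863, p(78)=12132164, p(79)=13848650, p(80)=15796476, p(81)=18004327, p(82)=20506255, p(83)=23338469, p(84)=26543660, p(85)=30167357, p(86)=34262962, p(87)=38887673, p(88)=44108109, p(89)=49995925, p(90)=56634173, p(91)=64112359, p(92)=72533807, p(93)=82010177, p(94)=92669720, p(95)=104651419, p(96)=118114304, p(97)=133230930, p(98)=150198136, p(99)=169229875, p(100)=190569292, p(101)=214481126, p(102)=241265379, p(103)=271248950, p(104)=304801365, p(105)=342325709, p(106)=384276336, p(107)=431149389, p(108)=483502844, p(109)=541946240, p(110)=607163746, p(111)=679903203, p(112)=761002156, p(113)=851376628, p(114)=952050665, p(115)=1064144451, p(116)=1188908248, p(117)=1327710076, p(118)=1482074143, p(119)=1653668665, p(120)=1844349560, p(121)=2056148051, p(122)=2291320912, p(123)=2552338241, p(124)=2841940500, p(125)=3163127352, p(126)=3519222692, p(127)=3913864295, p(128)=4351078600, p(129)=4835271870, p(130)=5371315400, p(131)=5964539504, p(132)=6620830889, p(133)=7346629512, p(134)=8149040695, p(135)=9035836076, p(136)=10015581680.
Final step: p(137) = p(136) + p(135) - p(132) - p(130) + p(125) + p(122) - p(115) - p(111) + p(102) + p(97) - p(86) - p(80) + p(67) + p(60) - p(45) - p(37) + p(20) + p(11)
= 10015581680 + 9035836076 - 6620830889 - 5371315400 + 3163127352 + 2291320912 - 1064144451 - 679903203 + 241265379 + 133230930 - 34262962 - 15796476 + 2679689 + 966467 - 89134 - 21637 + 627 + 56
= 11097645016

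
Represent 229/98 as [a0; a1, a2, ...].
[2; 2, 1, 32]

Euclidean algorithm steps:
229 = 2 × 98 + 33
98 = 2 × 33 + 32
33 = 1 × 32 + 1
32 = 32 × 1 + 0
Continued fraction: [2; 2, 1, 32]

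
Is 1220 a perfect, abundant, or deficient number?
abundant

Proper divisors of 1220: sum = 1 + 2 + 4 + 5 + 10 + 20 + 61 + 122 + 244 + 305 + 610 = 1384
Since 1384 > 1220, 1220 is abundant.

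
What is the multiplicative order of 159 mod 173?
86

173 is prime, so ord(159) divides φ(173) = 172.
Divisors of 172: 1, 2, 4, 43, 86, 172.
Repeated squaring: 159^1 ≡ 159, 159^2 ≡ 23, 159^4 ≡ 10, 159^8 ≡ 100, 159^16 ≡ 139, 159^32 ≡ 118, 159^64 ≡ 84, 159^128 ≡ 136 (mod 173).
Test 159^d mod 173 for each divisor d in increasing order:
159^1 ≡ 159
159^2 ≡ 23
159^4 ≡ 10
159^43 = 159^32·159^8·159^2·159^1 ≡ 172
159^86 = 159^64·159^16·159^4·159^2 ≡ 1  ← first divisor giving 1
The order is 86.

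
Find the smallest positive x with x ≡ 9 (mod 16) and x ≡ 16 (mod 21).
121

Using Chinese Remainder Theorem:
M = 16 × 21 = 336
M1 = 21, M2 = 16
y1 = 21^(-1) mod 16 = 13
y2 = 16^(-1) mod 21 = 4
x = (9×21×13 + 16×16×4) mod 336 = 121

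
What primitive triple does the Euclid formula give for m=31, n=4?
(945, 248, 977)

Euclid's formula: a = m² - n², b = 2mn, c = m² + n²
m = 31, n = 4
a = 31² - 4² = 961 - 16 = 945
b = 2 × 31 × 4 = 248
c = 31² + 4² = 961 + 16 = 977
Verification: 945² + 248² = 893025 + 61504 = 954529 = 977² ✓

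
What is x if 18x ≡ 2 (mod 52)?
x ≡ 3 (mod 26)

gcd(18, 52) = 2, which divides 2, so solutions exist.
Divide through by 2: 9x ≡ 1 (mod 26).
Find 9^(-1) mod 26 by the extended Euclidean algorithm:
26 = 2 × 9 + 8  ⟹  8 = (1)·26 + (-2)·9
9 = 1 × 8 + 1  ⟹  1 = (-1)·26 + (3)·9
So (3)·9 ≡ 1 (mod 26), i.e. 9^(-1) ≡ 3 (mod 26).
x ≡ 3 × 1 = 3 ≡ 3 (mod 26).
Check: 18 × 3 = 54 ≡ 2 (mod 52).
x ≡ 3 (mod 26), giving 2 solutions mod 52.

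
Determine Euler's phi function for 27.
18

27 = 3^3
φ(n) = n × ∏(1 - 1/p) for each prime p dividing n
φ(27) = 27 × (1 - 1/3) = 18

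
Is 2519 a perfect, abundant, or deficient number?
deficient

Proper divisors of 2519: sum = 1 + 11 + 229 = 241
Since 241 < 2519, 2519 is deficient.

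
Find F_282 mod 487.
460

Matrix identity: Q^n = [[F_(n+1), F_n], [F_n, F_(n-1)]] with Q = [[1,1],[1,0]].
n = 282 = 100011010₂. Square-and-multiply, entries mod 487:
Q^1 = [[1,1],[1,0]]
Q^2 = (Q^1)² = [[2,1],[1,1]]
Q^4 = (Q^2)² = [[5,3],[3,2]]
Q^8 = (Q^4)² = [[34,21],[21,13]]
Q^17 = (Q^8)²·Q = [[149,136],[136,13]]
Q^35 = (Q^17)²·Q = [[393,276],[276,117]]
Q^70 = (Q^35)² = [[274,17],[17,257]]
Q^141 = (Q^70)²·Q = [[141,367],[367,261]]
Q^282 = (Q^141)² = [[191,460],[460,218]]
F_282 mod 487 = Q^282[0][1] = 460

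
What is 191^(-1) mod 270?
41

gcd(191, 270) = 1, so the inverse exists.
Extended Euclidean algorithm on (270, 191):
270 = 1 × 191 + 79  ⟹  79 = (1)·270 + (-1)·191
191 = 2 × 79 + 33  ⟹  33 = (-2)·270 + (3)·191
79 = 2 × 33 + 13  ⟹  13 = (5)·270 + (-7)·191
33 = 2 × 13 + 7  ⟹  7 = (-12)·270 + (17)·191
13 = 1 × 7 + 6  ⟹  6 = (17)·270 + (-24)·191
7 = 1 × 6 + 1  ⟹  1 = (-29)·270 + (41)·191
So (41)·191 ≡ 1 (mod 270), i.e. 191^(-1) ≡ 41 (mod 270).
Check: 191 × 41 = 7831 ≡ 1 (mod 270)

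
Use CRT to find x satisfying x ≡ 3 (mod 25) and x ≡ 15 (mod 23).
153

Using Chinese Remainder Theorem:
M = 25 × 23 = 575
M1 = 23, M2 = 25
y1 = 23^(-1) mod 25 = 12
y2 = 25^(-1) mod 23 = 12
x = (3×23×12 + 15×25×12) mod 575 = 153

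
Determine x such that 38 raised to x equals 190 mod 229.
131

Baby-step giant-step with step n = ⌈√229⌉ = 16.
Baby steps 38^j mod 229 (j:value) for j=0..15: 0:1, 1:38, 2:70, 3:141, 4:91, 5:23, 6:187, 7:7, 8:37, 9:32, 10:71, 11:179, 12:161, 13:164, 14:49, 15:30.
Giant-step multiplier: 38^(-16) ≡ 38^(228-16) = 38^212 ≡ 183 (mod 229).
Giant steps γ_i = 190·183^i mod 229: γ_0=190, γ_1=191, γ_2=145, γ_3=200, γ_4=189, γ_5=8, γ_6=90, γ_7=211, γ_8=141 (in table at j=3).
x = i·n + j = 8·16 + 3 = 131.
Check: 38^131 ≡ 190 (mod 229).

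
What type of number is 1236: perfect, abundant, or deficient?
abundant

Proper divisors of 1236: sum = 1 + 2 + 3 + 4 + 6 + 12 + 103 + 206 + 309 + 412 + 618 = 1676
Since 1676 > 1236, 1236 is abundant.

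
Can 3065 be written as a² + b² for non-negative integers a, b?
16² + 53² (a=16, b=53)

Factorization: 3065 = 5 × 613
By Fermat: n is sum of two squares iff every prime p ≡ 3 (mod 4) appears to even power.
All primes ≡ 3 (mod 4) appear to even power.
Search a = 0, 1, 2, … for 3065 - a² a perfect square: first hit at a = 16: 3065 - 256 = 2809 = 53².
3065 = 16² + 53² = 256 + 2809 ✓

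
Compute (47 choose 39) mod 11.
0

Using Lucas' theorem:
Write n=47 and k=39 in base 11:
n in base 11: [4, 3]
k in base 11: [3, 6]
C(47,39) mod 11 = ∏ C(n_i, k_i) mod 11
Digit binomials (mod 11): C(4,3) = 4; C(3,6) = 0 (k_i > n_i)
Product: 4 × 0 = 0 ≡ 0 (mod 11)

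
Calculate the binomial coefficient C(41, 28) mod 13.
3

Using Lucas' theorem:
Write n=41 and k=28 in base 13:
n in base 13: [3, 2]
k in base 13: [2, 2]
C(41,28) mod 13 = ∏ C(n_i, k_i) mod 13
Digit binomials (mod 13): C(3,2) = 3; C(2,2) = 1
Product: 3 × 1 = 3 ≡ 3 (mod 13)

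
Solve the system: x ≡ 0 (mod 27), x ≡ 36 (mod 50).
486

Using Chinese Remainder Theorem:
M = 27 × 50 = 1350
M1 = 50, M2 = 27
y1 = 50^(-1) mod 27 = 20
y2 = 27^(-1) mod 50 = 13
x = (0×50×20 + 36×27×13) mod 1350 = 486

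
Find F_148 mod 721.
255

Matrix identity: Q^n = [[F_(n+1), F_n], [F_n, F_(n-1)]] with Q = [[1,1],[1,0]].
n = 148 = 10010100₂. Square-and-multiply, entries mod 721:
Q^1 = [[1,1],[1,0]]
Q^2 = (Q^1)² = [[2,1],[1,1]]
Q^4 = (Q^2)² = [[5,3],[3,2]]
Q^9 = (Q^4)²·Q = [[55,34],[34,21]]
Q^18 = (Q^9)² = [[576,421],[421,155]]
Q^37 = (Q^18)²·Q = [[596,712],[712,605]]
Q^74 = (Q^37)² = [[565,6],[6,559]]
Q^148 = (Q^74)² = [[579,255],[255,324]]
F_148 mod 721 = Q^148[0][1] = 255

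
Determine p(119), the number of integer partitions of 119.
1653668665

p(n) counts ways to write n as a sum of positive integers (order ignored).
Euler's pentagonal recurrence: p(k) = p(k-1) + p(k-2) - p(k-5) - p(k-7) + p(k-12) + p(k-15) - ... (offsets j(3j∓1)/2, signs ++--, p(0)=1, p(<0)=0).
DP table for k = 0..118: p(0)=1, p(1)=1, p(2)=2, p(3)=3, p(4)=5, p(5)=7, p(6)=11, p(7)=15, p(8)=22, p(9)=30, p(10)=42, p(11)=56, p(12)=77, p(13)=101, p(14)=135, p(15)=176, p(16)=231, p(17)=297, p(18)=385, p(19)=490, p(20)=627, p(21)=792, p(22)=1002, p(23)=1255, p(24)=1575, p(25)=1958, p(26)=2436, p(27)=3010, p(28)=3718, p(29)=4565, p(30)=5604, p(31)=6842, p(32)=8349, p(33)=10143, p(34)=12310, p(35)=14883, p(36)=17977, p(37)=21637, p(38)=26015, p(39)=31185, p(40)=37338, p(41)=44583, p(42)=53174, p(43)=63261, p(44)=75175, p(45)=89134, p(46)=105558, p(47)=124754, p(48)=147273, p(49)=173525, p(50)=204226, p(51)=239943, p(52)=281589, p(53)=329931, p(54)=386155, p(55)=451276, p(56)=526823, p(57)=614154, p(58)=715220, p(59)=831820, p(60)=966467, p(61)=1121505, p(62)=1300156, p(63)=1505499, p(64)=1741630, p(65)=2012558, p(66)=2323520, p(67)=2679689, p(68)=3087735, p(69)=3554345, p(70)=4087968, p(71)=4697205, p(72)=5392783, p(73)=6185689, p(74)=7089500, p(75)=8118264, p(76)=9289091, p(77)=10619863, p(78)=12132164, p(79)=13848650, p(80)=15796476, p(81)=18004327, p(82)=20506255, p(83)=23338469, p(84)=26543660, p(85)=30167357, p(86)=34262962, p(87)=38887673, p(88)=44108109, p(89)=49995925, p(90)=56634173, p(91)=64112359, p(92)=72533807, p(93)=82010177, p(94)=92669720, p(95)=104651419, p(96)=118114304, p(97)=133230930, p(98)=150198136, p(99)=169229875, p(100)=190569292, p(101)=214481126, p(102)=241265379, p(103)=271248950, p(104)=304801365, p(105)=342325709, p(106)=384276336, p(107)=431149389, p(108)=483502844, p(109)=541946240, p(110)=607163746, p(111)=679903203, p(112)=761002156, p(113)=851376628, p(114)=952050665, p(115)=1064144451, p(116)=1188908248, p(117)=1327710076, p(118)=1482074143.
Final step: p(119) = p(118) + p(117) - p(114) - p(112) + p(107) + p(104) - p(97) - p(93) + p(84) + p(79) - p(68) - p(62) + p(49) + p(42) - p(27) - p(19) + p(2)
= 1482074143 + 1327710076 - 952050665 - 761002156 + 431149389 + 304801365 - 133230930 - 82010177 + 26543660 + 13848650 - 3087735 - 1300156 + 173525 + 53174 - 3010 - 490 + 2
= 1653668665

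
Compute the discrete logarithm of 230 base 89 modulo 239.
61

Baby-step giant-step with step n = ⌈√239⌉ = 16.
Baby steps 89^j mod 239 (j:value) for j=0..15: 0:1, 1:89, 2:34, 3:158, 4:200, 5:114, 6:108, 7:52, 8:87, 9:95, 10:90, 11:123, 12:192, 13:119, 14:75, 15:222.
Giant-step multiplier: 89^(-16) ≡ 89^(238-16) = 89^222 ≡ 121 (mod 239).
Giant steps γ_i = 230·121^i mod 239: γ_0=230, γ_1=106, γ_2=159, γ_3=119 (in table at j=13).
x = i·n + j = 3·16 + 13 = 61.
Check: 89^61 ≡ 230 (mod 239).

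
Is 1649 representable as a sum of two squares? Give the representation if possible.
7² + 40² (a=7, b=40)

Factorization: 1649 = 17 × 97
By Fermat: n is sum of two squares iff every prime p ≡ 3 (mod 4) appears to even power.
All primes ≡ 3 (mod 4) appear to even power.
Search a = 0, 1, 2, … for 1649 - a² a perfect square: first hit at a = 7: 1649 - 49 = 1600 = 40².
1649 = 7² + 40² = 49 + 1600 ✓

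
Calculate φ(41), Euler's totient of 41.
40

41 = 41
φ(n) = n × ∏(1 - 1/p) for each prime p dividing n
φ(41) = 41 × (1 - 1/41) = 40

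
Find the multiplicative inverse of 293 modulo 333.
308

gcd(293, 333) = 1, so the inverse exists.
Extended Euclidean algorithm on (333, 293):
333 = 1 × 293 + 40  ⟹  40 = (1)·333 + (-1)·293
293 = 7 × 40 + 13  ⟹  13 = (-7)·333 + (8)·293
40 = 3 × 13 + 1  ⟹  1 = (22)·333 + (-25)·293
So (-25)·293 ≡ 1 (mod 333), i.e. 293^(-1) ≡ -25 ≡ 308 (mod 333).
Check: 293 × 308 = 90244 ≡ 1 (mod 333)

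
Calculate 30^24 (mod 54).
0

Repeated squaring. Binary of 24 = 11000.
30^1 ≡ 30 (mod 54); 30^2 ≡ 36 (mod 54); 30^4 ≡ 0 (mod 54); 30^8 ≡ 0 (mod 54); 30^16 ≡ 0 (mod 54)
30^24 = 30^8 × 30^16 ≡ 0 (mod 54)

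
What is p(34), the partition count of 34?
12310

p(n) counts ways to write n as a sum of positive integers (order ignored).
Euler's pentagonal recurrence: p(k) = p(k-1) + p(k-2) - p(k-5) - p(k-7) + p(k-12) + p(k-15) - ... (offsets j(3j∓1)/2, signs ++--, p(0)=1, p(<0)=0).
DP table for k = 0..33: p(0)=1, p(1)=1, p(2)=2, p(3)=3, p(4)=5, p(5)=7, p(6)=11, p(7)=15, p(8)=22, p(9)=30, p(10)=42, p(11)=56, p(12)=77, p(13)=101, p(14)=135, p(15)=176, p(16)=231, p(17)=297, p(18)=385, p(19)=490, p(20)=627, p(21)=792, p(22)=1002, p(23)=1255, p(24)=1575, p(25)=1958, p(26)=2436, p(27)=3010, p(28)=3718, p(29)=4565, p(30)=5604, p(31)=6842, p(32)=8349, p(33)=10143.
Final step: p(34) = p(33) + p(32) - p(29) - p(27) + p(22) + p(19) - p(12) - p(8)
= 10143 + 8349 - 4565 - 3010 + 1002 + 490 - 77 - 22
= 12310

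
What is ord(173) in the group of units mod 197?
98

197 is prime, so ord(173) divides φ(197) = 196.
Divisors of 196: 1, 2, 4, 7, 14, 28, 49, 98, 196.
Repeated squaring: 173^1 ≡ 173, 173^2 ≡ 182, 173^4 ≡ 28, 173^8 ≡ 193, 173^16 ≡ 16, 173^32 ≡ 59, 173^64 ≡ 132, 173^128 ≡ 88 (mod 197).
Test 173^d mod 197 for each divisor d in increasing order:
173^1 ≡ 173
173^2 ≡ 182
173^4 ≡ 28
173^7 = 173^4·173^2·173^1 ≡ 33
173^14 = 173^8·173^4·173^2 ≡ 104
173^28 = 173^16·173^8·173^4 ≡ 178
173^49 = 173^32·173^16·173^1 ≡ 196
173^98 = 173^64·173^32·173^2 ≡ 1  ← first divisor giving 1
The order is 98.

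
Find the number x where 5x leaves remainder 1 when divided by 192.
77

gcd(5, 192) = 1, so the inverse exists.
Extended Euclidean algorithm on (192, 5):
192 = 38 × 5 + 2  ⟹  2 = (1)·192 + (-38)·5
5 = 2 × 2 + 1  ⟹  1 = (-2)·192 + (77)·5
So (77)·5 ≡ 1 (mod 192), i.e. 5^(-1) ≡ 77 (mod 192).
Check: 5 × 77 = 385 ≡ 1 (mod 192)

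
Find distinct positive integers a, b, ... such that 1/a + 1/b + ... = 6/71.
1/12 + 1/852

Greedy algorithm:
6/71: ceiling(71/6) = 12, use 1/12
1/852: ceiling(852/1) = 852, use 1/852
Result: 6/71 = 1/12 + 1/852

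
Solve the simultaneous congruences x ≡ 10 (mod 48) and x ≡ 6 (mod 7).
202

Using Chinese Remainder Theorem:
M = 48 × 7 = 336
M1 = 7, M2 = 48
y1 = 7^(-1) mod 48 = 7
y2 = 48^(-1) mod 7 = 6
x = (10×7×7 + 6×48×6) mod 336 = 202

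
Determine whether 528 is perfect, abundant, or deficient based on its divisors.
abundant

Proper divisors of 528: sum = 1 + 2 + 3 + 4 + 6 + 8 + 11 + 12 + ... + 88 + 132 + 176 + 264 (19 divisors) = 960
Since 960 > 528, 528 is abundant.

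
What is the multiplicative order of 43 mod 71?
35

71 is prime, so ord(43) divides φ(71) = 70.
Divisors of 70: 1, 2, 5, 7, 10, 14, 35, 70.
Repeated squaring: 43^1 ≡ 43, 43^2 ≡ 3, 43^4 ≡ 9, 43^8 ≡ 10, 43^16 ≡ 29, 43^32 ≡ 60, 43^64 ≡ 50 (mod 71).
Test 43^d mod 71 for each divisor d in increasing order:
43^1 ≡ 43
43^2 ≡ 3
43^5 = 43^4·43^1 ≡ 32
43^7 = 43^4·43^2·43^1 ≡ 25
43^10 = 43^8·43^2 ≡ 30
43^14 = 43^8·43^4·43^2 ≡ 57
43^35 = 43^32·43^2·43^1 ≡ 1  ← first divisor giving 1
The order is 35.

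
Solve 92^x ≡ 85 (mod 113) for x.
72

Baby-step giant-step with step n = ⌈√113⌉ = 11.
Baby steps 92^j mod 113 (j:value) for j=0..10: 0:1, 1:92, 2:102, 3:5, 4:8, 5:58, 6:25, 7:40, 8:64, 9:12, 10:87.
Giant-step multiplier: 92^(-11) ≡ 92^(112-11) = 92^101 ≡ 107 (mod 113).
Giant steps γ_i = 85·107^i mod 113: γ_0=85, γ_1=55, γ_2=9, γ_3=59, γ_4=98, γ_5=90, γ_6=25 (in table at j=6).
x = i·n + j = 6·11 + 6 = 72.
Check: 92^72 ≡ 85 (mod 113).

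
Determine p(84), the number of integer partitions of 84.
26543660

p(n) counts ways to write n as a sum of positive integers (order ignored).
Euler's pentagonal recurrence: p(k) = p(k-1) + p(k-2) - p(k-5) - p(k-7) + p(k-12) + p(k-15) - ... (offsets j(3j∓1)/2, signs ++--, p(0)=1, p(<0)=0).
DP table for k = 0..83: p(0)=1, p(1)=1, p(2)=2, p(3)=3, p(4)=5, p(5)=7, p(6)=11, p(7)=15, p(8)=22, p(9)=30, p(10)=42, p(11)=56, p(12)=77, p(13)=101, p(14)=135, p(15)=176, p(16)=231, p(17)=297, p(18)=385, p(19)=490, p(20)=627, p(21)=792, p(22)=1002, p(23)=1255, p(24)=1575, p(25)=1958, p(26)=2436, p(27)=3010, p(28)=3718, p(29)=4565, p(30)=5604, p(31)=6842, p(32)=8349, p(33)=10143, p(34)=12310, p(35)=14883, p(36)=17977, p(37)=21637, p(38)=26015, p(39)=31185, p(40)=37338, p(41)=44583, p(42)=53174, p(43)=63261, p(44)=75175, p(45)=89134, p(46)=105558, p(47)=124754, p(48)=147273, p(49)=173525, p(50)=204226, p(51)=239943, p(52)=281589, p(53)=329931, p(54)=386155, p(55)=451276, p(56)=526823, p(57)=614154, p(58)=715220, p(59)=831820, p(60)=966467, p(61)=1121505, p(62)=1300156, p(63)=1505499, p(64)=1741630, p(65)=2012558, p(66)=2323520, p(67)=2679689, p(68)=3087735, p(69)=3554345, p(70)=4087968, p(71)=4697205, p(72)=5392783, p(73)=6185689, p(74)=7089500, p(75)=8118264, p(76)=9289091, p(77)=10619863, p(78)=12132164, p(79)=13848650, p(80)=15796476, p(81)=18004327, p(82)=20506255, p(83)=23338469.
Final step: p(84) = p(83) + p(82) - p(79) - p(77) + p(72) + p(69) - p(62) - p(58) + p(49) + p(44) - p(33) - p(27) + p(14) + p(7)
= 23338469 + 20506255 - 13848650 - 10619863 + 5392783 + 3554345 - 1300156 - 715220 + 173525 + 75175 - 10143 - 3010 + 135 + 15
= 26543660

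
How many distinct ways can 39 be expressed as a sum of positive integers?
31185

p(n) counts ways to write n as a sum of positive integers (order ignored).
Euler's pentagonal recurrence: p(k) = p(k-1) + p(k-2) - p(k-5) - p(k-7) + p(k-12) + p(k-15) - ... (offsets j(3j∓1)/2, signs ++--, p(0)=1, p(<0)=0).
DP table for k = 0..38: p(0)=1, p(1)=1, p(2)=2, p(3)=3, p(4)=5, p(5)=7, p(6)=11, p(7)=15, p(8)=22, p(9)=30, p(10)=42, p(11)=56, p(12)=77, p(13)=101, p(14)=135, p(15)=176, p(16)=231, p(17)=297, p(18)=385, p(19)=490, p(20)=627, p(21)=792, p(22)=1002, p(23)=1255, p(24)=1575, p(25)=1958, p(26)=2436, p(27)=3010, p(28)=3718, p(29)=4565, p(30)=5604, p(31)=6842, p(32)=8349, p(33)=10143, p(34)=12310, p(35)=14883, p(36)=17977, p(37)=21637, p(38)=26015.
Final step: p(39) = p(38) + p(37) - p(34) - p(32) + p(27) + p(24) - p(17) - p(13) + p(4)
= 26015 + 21637 - 12310 - 8349 + 3010 + 1575 - 297 - 101 + 5
= 31185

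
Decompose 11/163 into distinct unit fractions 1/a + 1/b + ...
1/15 + 1/1223 + 1/2990235

Greedy algorithm:
11/163: ceiling(163/11) = 15, use 1/15
2/2445: ceiling(2445/2) = 1223, use 1/1223
1/2990235: ceiling(2990235/1) = 2990235, use 1/2990235
Result: 11/163 = 1/15 + 1/1223 + 1/2990235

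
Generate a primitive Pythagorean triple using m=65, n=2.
(4221, 260, 4229)

Euclid's formula: a = m² - n², b = 2mn, c = m² + n²
m = 65, n = 2
a = 65² - 2² = 4225 - 4 = 4221
b = 2 × 65 × 2 = 260
c = 65² + 2² = 4225 + 4 = 4229
Verification: 4221² + 260² = 17816841 + 67600 = 17884441 = 4229² ✓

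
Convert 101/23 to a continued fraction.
[4; 2, 1, 1, 4]

Euclidean algorithm steps:
101 = 4 × 23 + 9
23 = 2 × 9 + 5
9 = 1 × 5 + 4
5 = 1 × 4 + 1
4 = 4 × 1 + 0
Continued fraction: [4; 2, 1, 1, 4]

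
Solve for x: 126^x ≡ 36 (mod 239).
112

Baby-step giant-step with step n = ⌈√239⌉ = 16.
Baby steps 126^j mod 239 (j:value) for j=0..15: 0:1, 1:126, 2:102, 3:185, 4:127, 5:228, 6:48, 7:73, 8:116, 9:37, 10:121, 11:189, 12:153, 13:158, 14:71, 15:103.
Giant-step multiplier: 126^(-16) ≡ 126^(238-16) = 126^222 ≡ 83 (mod 239).
Giant steps γ_i = 36·83^i mod 239: γ_0=36, γ_1=120, γ_2=161, γ_3=218, γ_4=169, γ_5=165, γ_6=72, γ_7=1 (in table at j=0).
x = i·n + j = 7·16 + 0 = 112.
Check: 126^112 ≡ 36 (mod 239).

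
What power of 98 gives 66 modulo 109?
96

Baby-step giant-step with step n = ⌈√109⌉ = 11.
Baby steps 98^j mod 109 (j:value) for j=0..10: 0:1, 1:98, 2:12, 3:86, 4:35, 5:51, 6:93, 7:67, 8:26, 9:41, 10:94.
Giant-step multiplier: 98^(-11) ≡ 98^(108-11) = 98^97 ≡ 37 (mod 109).
Giant steps γ_i = 66·37^i mod 109: γ_0=66, γ_1=44, γ_2=102, γ_3=68, γ_4=9, γ_5=6, γ_6=4, γ_7=39, γ_8=26 (in table at j=8).
x = i·n + j = 8·11 + 8 = 96.
Check: 98^96 ≡ 66 (mod 109).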